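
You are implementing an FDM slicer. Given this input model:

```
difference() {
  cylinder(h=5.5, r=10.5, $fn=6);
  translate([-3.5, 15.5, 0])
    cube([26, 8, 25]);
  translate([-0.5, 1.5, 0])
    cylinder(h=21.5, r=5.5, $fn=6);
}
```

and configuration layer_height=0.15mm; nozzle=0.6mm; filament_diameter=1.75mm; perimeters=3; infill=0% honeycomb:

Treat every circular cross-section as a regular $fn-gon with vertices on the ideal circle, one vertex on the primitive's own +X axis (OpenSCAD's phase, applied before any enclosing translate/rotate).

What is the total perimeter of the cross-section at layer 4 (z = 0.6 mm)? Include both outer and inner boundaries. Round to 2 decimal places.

96.00 mm

At z = 0.6 mm: the r=10.5 cylinder gives a regular 6-gon of circumradius 10.5 (constant along its height) (perimeter = 2·6·10.500·sin(180°/6) = 63.00 mm); the cube at (-3.5, 15.5) is present — its section is the full 26×8 rectangle (perimeter 68.00 mm); the r=5.5 cylinder at (-0.5, 1.5) contributes a regular 6-gon of circumradius 5.5 (perimeter = 2·6·5.500·sin(180°/6) = 33.00 mm); Taking the first minus the rest: starting from the r=10.5 cylinder, the 26×8 cube at (-3.5, 15.5) misses the remaining region (no effect); the r=5.5 cylinder at (-0.5, 1.5) lies wholly inside it (removes its full 78.59 mm² and its 33.00 mm outline becomes a hole wall) — boundary (outer + 1 inner loop) = 96.00 mm. Overall, the cross-section is one region with 1 hole. Total boundary length (outer + inner) = 96.00 mm.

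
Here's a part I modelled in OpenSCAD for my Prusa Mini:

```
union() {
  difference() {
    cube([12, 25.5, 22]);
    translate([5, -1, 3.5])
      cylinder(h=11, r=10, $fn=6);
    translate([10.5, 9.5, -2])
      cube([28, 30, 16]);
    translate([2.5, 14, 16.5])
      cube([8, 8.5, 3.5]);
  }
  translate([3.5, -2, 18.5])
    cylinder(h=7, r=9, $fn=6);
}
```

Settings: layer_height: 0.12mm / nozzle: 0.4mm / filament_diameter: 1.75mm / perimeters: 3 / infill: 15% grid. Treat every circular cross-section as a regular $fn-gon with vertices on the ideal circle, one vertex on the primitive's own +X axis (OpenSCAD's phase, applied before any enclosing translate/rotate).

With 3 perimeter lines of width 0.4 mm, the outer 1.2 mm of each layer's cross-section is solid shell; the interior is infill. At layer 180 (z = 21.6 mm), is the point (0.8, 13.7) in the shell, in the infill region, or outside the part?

shell

At z = 21.6 mm: the cube (footprint 12×25.5) is included at this height; the cylinder at (5, -1) is not intersected at this z (z outside [3.5, 14.5]); the cube at (10.5, 9.5) does not reach this height (z outside [-2, 14]); the cube at (2.5, 14) is absent (z outside [16.5, 20]); Taking the first minus the rest: none of the subtracted shapes is present at this height, so the 12×25.5 cube is unchanged — 1 connected region; the cylinder at (3.5, -2): section is a regular 6-gon, circumradius r=9; Combining (union): the regions partially overlap (shared area 56.05 mm²), so overlapping operands fuse into one piece — 1 connected region. Overall, the cross-section is a single solid region. The nearest boundary edge runs (0.00, 5.79)→(0.00, 25.50); distance from the point to it = 0.80 mm. The point is inside the cross-section, 0.80 mm from the nearest boundary — within the 1.2 mm shell band (3 × 0.4).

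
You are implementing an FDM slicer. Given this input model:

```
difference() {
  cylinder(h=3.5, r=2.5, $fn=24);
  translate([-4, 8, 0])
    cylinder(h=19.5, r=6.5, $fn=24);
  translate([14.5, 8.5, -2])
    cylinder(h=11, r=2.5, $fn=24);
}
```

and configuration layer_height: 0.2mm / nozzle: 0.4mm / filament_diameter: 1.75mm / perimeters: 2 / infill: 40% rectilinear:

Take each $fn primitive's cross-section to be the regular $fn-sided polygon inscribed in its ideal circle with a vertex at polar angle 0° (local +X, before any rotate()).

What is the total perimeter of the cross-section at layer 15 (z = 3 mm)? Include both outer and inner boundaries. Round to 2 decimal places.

15.66 mm

At z = 3 mm: the r=2.5 cylinder gives a regular 24-gon of circumradius 2.5 (constant along its height) (perimeter = 2·24·2.500·sin(180°/24) = 15.66 mm); the r=6.5 cylinder at (-4, 8) gives a regular 24-gon of circumradius 6.5 (constant along its height) (perimeter = 2·24·6.500·sin(180°/24) = 40.72 mm); the cylinder at (14.5, 8.5): section is a regular 24-gon, circumradius r=2.5 (perimeter = 2·24·2.500·sin(180°/24) = 15.66 mm); Subtracting the remaining from the first: starting from the r=2.5 cylinder, the r=6.5 cylinder at (-4, 8) partially overlaps it — only the 0.00 mm² overlap (of its 131.22 mm²) is removed, clipping the outline; the r=2.5 cylinder at (14.5, 8.5) misses the remaining region (no effect) — boundary = 15.66 mm. Overall, the cross-section is a single solid region. Total boundary length (outer) = 15.66 mm.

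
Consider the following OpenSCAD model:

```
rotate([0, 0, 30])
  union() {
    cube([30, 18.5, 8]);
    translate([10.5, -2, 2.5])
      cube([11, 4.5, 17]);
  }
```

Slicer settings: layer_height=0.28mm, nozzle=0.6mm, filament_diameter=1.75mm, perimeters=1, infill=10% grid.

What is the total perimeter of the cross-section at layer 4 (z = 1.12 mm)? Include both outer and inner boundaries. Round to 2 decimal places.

At z = 1.12 mm: the 30×18.5 cube contributes its full rectangle (perimeter 97.00 mm); the cube at (10.5, -2) is absent (z outside [2.5, 19.5]); Combining (union): only the 30×18.5 cube is present, so the union is just that shape — boundary = 97.00 mm; (whole slice rotated 30° about Z — lengths, areas and connectivity unchanged). Overall, the cross-section is a single solid region. Total boundary length (outer) = 97.00 mm.

97.00 mm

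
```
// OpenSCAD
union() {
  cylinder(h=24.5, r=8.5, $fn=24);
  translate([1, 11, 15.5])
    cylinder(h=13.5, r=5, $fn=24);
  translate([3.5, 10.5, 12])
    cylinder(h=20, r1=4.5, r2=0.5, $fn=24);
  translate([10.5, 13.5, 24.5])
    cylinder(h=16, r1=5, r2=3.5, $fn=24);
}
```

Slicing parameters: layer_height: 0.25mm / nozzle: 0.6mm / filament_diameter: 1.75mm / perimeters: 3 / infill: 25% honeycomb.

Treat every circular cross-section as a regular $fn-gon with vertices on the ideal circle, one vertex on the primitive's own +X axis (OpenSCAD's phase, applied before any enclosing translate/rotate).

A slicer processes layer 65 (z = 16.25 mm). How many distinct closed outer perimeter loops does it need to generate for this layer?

At z = 16.25 mm: the cylinder: section is a regular 24-gon, circumradius r=8.5; the cylinder at (1, 11): section is a regular 24-gon, circumradius r=5; the cone at (3.5, 10.5) contributes a regular 24-gon of circumradius 3.650 (interpolated between r1=4.5 and r2=0.5 at t=0.212); the cone at (10.5, 13.5) does not reach this height (z outside [24.5, 40.5]); Taking the union: the regions partially overlap (shared area 46.62 mm²), so overlapping operands fuse into one piece — 1 connected region. The result has 1 disconnected region.

1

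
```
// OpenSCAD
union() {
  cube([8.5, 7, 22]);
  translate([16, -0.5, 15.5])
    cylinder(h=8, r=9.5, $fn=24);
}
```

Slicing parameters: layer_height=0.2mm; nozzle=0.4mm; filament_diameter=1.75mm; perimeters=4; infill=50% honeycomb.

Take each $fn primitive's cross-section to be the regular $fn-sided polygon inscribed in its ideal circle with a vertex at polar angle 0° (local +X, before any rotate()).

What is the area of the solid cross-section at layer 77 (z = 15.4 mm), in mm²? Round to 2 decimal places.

At z = 15.4 mm: the cube is present — its section is the full 8.5×7 rectangle (area 59.50 mm²); the cylinder at (16, -0.5) does not reach this height (z outside [15.5, 23.5]); Merging all regions: only the 8.5×7 cube is present, so the union is just that shape — area = 59.50 mm². Overall, the cross-section is a single solid region. Net area = 59.50 mm².

59.50 mm²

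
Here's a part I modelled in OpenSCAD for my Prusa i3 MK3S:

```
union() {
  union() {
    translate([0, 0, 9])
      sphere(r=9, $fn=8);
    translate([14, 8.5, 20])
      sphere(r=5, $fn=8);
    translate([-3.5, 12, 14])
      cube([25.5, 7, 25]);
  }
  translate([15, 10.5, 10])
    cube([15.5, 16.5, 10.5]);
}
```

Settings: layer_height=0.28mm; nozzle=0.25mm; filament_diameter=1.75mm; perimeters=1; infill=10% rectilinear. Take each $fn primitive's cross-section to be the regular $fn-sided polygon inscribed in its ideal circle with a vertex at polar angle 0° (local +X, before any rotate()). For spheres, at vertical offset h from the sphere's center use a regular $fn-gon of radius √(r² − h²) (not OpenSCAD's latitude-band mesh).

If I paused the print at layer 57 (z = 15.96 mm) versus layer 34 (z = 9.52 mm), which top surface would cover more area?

layer 57 (z = 15.96 mm)

Layer 57 (z = 15.96): the sphere: section is a regular 8-gon, circumradius = √(r²−h²) = √(9²−6.96²) = 5.706 (area = (8/2)·5.706²·sin(360°/8) = 92.09 mm²); the r=5 sphere at (14, 8.5) contributes a regular 8-gon of circumradius √(5²−4.04²) = 2.946 (area = (8/2)·2.946²·sin(360°/8) = 24.55 mm²); the cube at (-3.5, 12) is present — its section is the full 25.5×7 rectangle (area 178.50 mm²); Taking the union: the 3 present regions are separate (no shared area or edge), so areas and boundary lengths simply add and each stays a separate island — area = 295.14 mm²; the cube at (15, 10.5) is present — its section is the full 15.5×16.5 rectangle (area 255.75 mm²); Taking the union: the regions partially overlap — summed areas 550.89 mm² minus the doubly-counted overlap 49.33 mm² gives 501.55 mm² — area = 501.55 mm². So its area = 501.55 mm². Layer 34 (z = 9.52): the sphere: section is a regular 8-gon, circumradius = √(r²−h²) = √(9²−0.52²) = 8.985 (area = (8/2)·8.985²·sin(360°/8) = 228.34 mm²); the sphere at (14, 8.5) is absent (|z−center|=10.480 > r=5); the cube at (-3.5, 12) is not intersected at this z (z outside [14, 39]); Taking the union: only the r=9 sphere is present, so the union is just that shape — area = 228.34 mm²; the cube at (15, 10.5) is not intersected at this z (z outside [10, 20.5]); Taking the union: only the result so far is present, so the union is just that shape — area = 228.34 mm². So its area = 228.34 mm². Layer 57 is larger (501.55 vs 228.34 mm²).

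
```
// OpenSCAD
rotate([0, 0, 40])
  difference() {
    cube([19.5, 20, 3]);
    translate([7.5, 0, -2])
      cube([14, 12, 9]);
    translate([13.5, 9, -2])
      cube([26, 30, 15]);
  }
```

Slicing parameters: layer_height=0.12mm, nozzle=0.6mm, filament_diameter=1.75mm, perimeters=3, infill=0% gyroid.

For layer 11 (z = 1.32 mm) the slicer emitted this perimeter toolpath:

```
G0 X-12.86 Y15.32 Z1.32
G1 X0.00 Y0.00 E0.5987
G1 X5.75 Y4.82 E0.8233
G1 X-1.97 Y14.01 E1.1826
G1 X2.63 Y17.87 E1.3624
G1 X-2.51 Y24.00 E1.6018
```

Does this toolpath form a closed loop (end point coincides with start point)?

no

Start point (G0): (-12.86, 15.32). End point (last G1): the path does not return to the start — open.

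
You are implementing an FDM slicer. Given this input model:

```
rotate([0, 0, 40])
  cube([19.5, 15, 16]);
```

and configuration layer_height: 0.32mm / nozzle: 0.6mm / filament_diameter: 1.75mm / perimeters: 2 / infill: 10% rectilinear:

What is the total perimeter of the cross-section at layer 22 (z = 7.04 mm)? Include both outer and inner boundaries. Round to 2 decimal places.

69.00 mm

At z = 7.04 mm: the 19.5×15 cube contributes its full rectangle (perimeter 69.00 mm); (rotated 40° about Z; rotation is an isometry so areas/perimeters/island counts are preserved). Overall, the cross-section is a single solid region. Total boundary length (outer) = 69.00 mm.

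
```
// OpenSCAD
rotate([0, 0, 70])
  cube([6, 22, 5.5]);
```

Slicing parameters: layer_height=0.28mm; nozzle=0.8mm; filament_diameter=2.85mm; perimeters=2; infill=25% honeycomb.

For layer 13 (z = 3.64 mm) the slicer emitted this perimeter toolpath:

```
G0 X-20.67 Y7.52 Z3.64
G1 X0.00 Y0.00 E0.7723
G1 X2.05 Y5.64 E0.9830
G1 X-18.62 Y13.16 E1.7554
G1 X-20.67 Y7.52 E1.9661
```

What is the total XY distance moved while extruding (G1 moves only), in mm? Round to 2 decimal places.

Sum the Euclidean lengths of each G1 segment: total = 55.99 mm.

55.99 mm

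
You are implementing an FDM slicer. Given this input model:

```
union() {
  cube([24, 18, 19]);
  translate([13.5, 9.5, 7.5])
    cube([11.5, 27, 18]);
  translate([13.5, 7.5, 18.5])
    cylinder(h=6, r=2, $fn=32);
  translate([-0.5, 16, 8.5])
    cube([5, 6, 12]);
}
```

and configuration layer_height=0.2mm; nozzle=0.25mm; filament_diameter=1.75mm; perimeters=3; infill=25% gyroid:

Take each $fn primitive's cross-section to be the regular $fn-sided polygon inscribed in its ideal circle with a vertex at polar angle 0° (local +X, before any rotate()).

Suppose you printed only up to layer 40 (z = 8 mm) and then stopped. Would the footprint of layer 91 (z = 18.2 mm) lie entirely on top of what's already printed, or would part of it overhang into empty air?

part overhangs

Compare the two slices. At z = 8: the cube is present — its section is the full 24×18 rectangle (area 432.00 mm²); the cube at (13.5, 9.5) (footprint 11.5×27) is included at this height (area 310.50 mm²); the cylinder at (13.5, 7.5) is absent (z outside [18.5, 24.5]); the cube at (-0.5, 16) does not reach this height (z outside [8.5, 20.5]); Taking the union: the regions partially overlap — summed areas 742.50 mm² minus the doubly-counted overlap 89.25 mm² gives 653.25 mm² — area = 653.25 mm². At z = 18.2: the cube is present — its section is the full 24×18 rectangle (area 432.00 mm²); the 11.5×27 cube at (13.5, 9.5) contributes its full rectangle (area 310.50 mm²); the cylinder at (13.5, 7.5) is absent (z outside [18.5, 24.5]); the cube at (-0.5, 16) (footprint 5×6) is included at this height (area 30.00 mm²); Taking the union: the regions partially overlap — summed areas 772.50 mm² minus the doubly-counted overlap 98.25 mm² gives 674.25 mm² — area = 674.25 mm². Checking containment: at z = 18.2 the cross-section extends beyond the z = 8 cross-section by about 21.00 mm².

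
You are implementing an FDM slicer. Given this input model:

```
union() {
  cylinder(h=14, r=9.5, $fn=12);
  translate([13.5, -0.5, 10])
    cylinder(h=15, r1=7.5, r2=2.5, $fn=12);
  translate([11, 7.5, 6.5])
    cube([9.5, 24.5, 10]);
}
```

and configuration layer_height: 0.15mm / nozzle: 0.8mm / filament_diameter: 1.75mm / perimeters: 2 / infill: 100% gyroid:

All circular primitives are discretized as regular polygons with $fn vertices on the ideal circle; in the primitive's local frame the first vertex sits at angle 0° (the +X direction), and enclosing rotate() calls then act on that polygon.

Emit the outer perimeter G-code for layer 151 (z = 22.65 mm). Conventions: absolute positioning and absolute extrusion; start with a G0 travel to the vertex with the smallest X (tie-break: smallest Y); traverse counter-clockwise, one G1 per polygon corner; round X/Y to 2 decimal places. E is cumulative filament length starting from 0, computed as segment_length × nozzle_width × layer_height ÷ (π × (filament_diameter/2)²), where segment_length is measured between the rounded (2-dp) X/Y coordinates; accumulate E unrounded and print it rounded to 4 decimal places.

G0 X10.22 Y-0.50 Z22.65
G1 X10.66 Y-2.14 E0.0847
G1 X11.86 Y-3.34 E0.1694
G1 X13.50 Y-3.78 E0.2541
G1 X15.14 Y-3.34 E0.3388
G1 X16.34 Y-2.14 E0.4235
G1 X16.78 Y-0.50 E0.5082
G1 X16.34 Y1.14 E0.5929
G1 X15.14 Y2.34 E0.6776
G1 X13.50 Y2.78 E0.7623
G1 X11.86 Y2.34 E0.8470
G1 X10.66 Y1.14 E0.9317
G1 X10.22 Y-0.50 E1.0164

At z = 22.65 mm: the cylinder is not intersected at this z (z outside [0, 14]); the cone at (13.5, -0.5) (r1=7.5→r2=2.5) has section circumradius 3.283 here — a regular 12-gon; the cube at (11, 7.5) is not intersected at this z (z outside [6.5, 16.5]); Merging all regions: only the cone at (13.5, -0.5) is present, so the union is just that shape — 1 connected region. The outline is a single polygon with 12 vertices. Extrusion per mm of travel: 0.8 × 0.15 / (π × 0.875²) = 0.049890. Accumulating E over each segment gives final E = 1.0164.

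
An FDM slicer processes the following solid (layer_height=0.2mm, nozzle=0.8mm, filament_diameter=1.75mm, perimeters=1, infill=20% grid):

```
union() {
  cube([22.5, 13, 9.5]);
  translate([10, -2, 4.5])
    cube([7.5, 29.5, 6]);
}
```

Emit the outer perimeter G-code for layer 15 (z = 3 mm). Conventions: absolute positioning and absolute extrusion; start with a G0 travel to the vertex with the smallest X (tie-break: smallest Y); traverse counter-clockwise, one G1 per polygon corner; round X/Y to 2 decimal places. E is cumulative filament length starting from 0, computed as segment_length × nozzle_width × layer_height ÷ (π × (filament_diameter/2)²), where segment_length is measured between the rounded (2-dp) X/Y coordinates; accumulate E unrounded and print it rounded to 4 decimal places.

At z = 3 mm: the 22.5×13 cube contributes its full rectangle; the cube at (10, -2) does not reach this height (z outside [4.5, 10.5]); Taking the union: only the 22.5×13 cube is present, so the union is just that shape — 1 connected region. The outline is a single polygon with 4 vertices. Extrusion per mm of travel: 0.8 × 0.2 / (π × 0.875²) = 0.066520. Accumulating E over each segment gives final E = 4.7229.

G0 X0.00 Y0.00 Z3.00
G1 X22.50 Y0.00 E1.4967
G1 X22.50 Y13.00 E2.3615
G1 X0.00 Y13.00 E3.8582
G1 X0.00 Y0.00 E4.7229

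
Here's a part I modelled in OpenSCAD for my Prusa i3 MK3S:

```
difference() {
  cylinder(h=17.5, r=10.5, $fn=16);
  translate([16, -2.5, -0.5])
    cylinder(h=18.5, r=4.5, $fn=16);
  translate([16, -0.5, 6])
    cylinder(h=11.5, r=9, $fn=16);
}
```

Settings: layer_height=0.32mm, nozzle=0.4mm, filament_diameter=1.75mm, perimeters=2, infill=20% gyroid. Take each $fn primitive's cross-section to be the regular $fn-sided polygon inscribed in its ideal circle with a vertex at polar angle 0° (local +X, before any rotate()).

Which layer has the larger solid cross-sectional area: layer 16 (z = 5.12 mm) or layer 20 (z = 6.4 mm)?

layer 16 (z = 5.12 mm)

Layer 16 (z = 5.12): the r=10.5 cylinder contributes a regular 16-gon of circumradius 10.5 (area = (16/2)·10.500²·sin(360°/16) = 337.53 mm²); the r=4.5 cylinder at (16, -2.5) gives a regular 16-gon of circumradius 4.5 (constant along its height) (area = (16/2)·4.500²·sin(360°/16) = 61.99 mm²); the cylinder at (16, -0.5) is absent (z outside [6, 17.5]); Subtracting the remaining from the first: starting from the r=10.5 cylinder (337.53 mm²), the r=4.5 cylinder at (16, -2.5) misses the remaining region (no effect) — area = 337.53 mm². So its area = 337.53 mm². Layer 20 (z = 6.4): the r=10.5 cylinder contributes a regular 16-gon of circumradius 10.5 (area = (16/2)·10.500²·sin(360°/16) = 337.53 mm²); the r=4.5 cylinder at (16, -2.5) contributes a regular 16-gon of circumradius 4.5 (area = (16/2)·4.500²·sin(360°/16) = 61.99 mm²); the r=9 cylinder at (16, -0.5) contributes a regular 16-gon of circumradius 9 (area = (16/2)·9.000²·sin(360°/16) = 247.98 mm²); After the difference (first − rest): starting from the r=10.5 cylinder (337.53 mm²), the r=4.5 cylinder at (16, -2.5) misses the remaining region (no effect); the r=9 cylinder at (16, -0.5) partially overlaps it — only the 23.46 mm² overlap (of its 247.98 mm²) is removed, clipping the outline — area = 314.07 mm². So its area = 314.07 mm². Layer 16 is larger (337.53 vs 314.07 mm²).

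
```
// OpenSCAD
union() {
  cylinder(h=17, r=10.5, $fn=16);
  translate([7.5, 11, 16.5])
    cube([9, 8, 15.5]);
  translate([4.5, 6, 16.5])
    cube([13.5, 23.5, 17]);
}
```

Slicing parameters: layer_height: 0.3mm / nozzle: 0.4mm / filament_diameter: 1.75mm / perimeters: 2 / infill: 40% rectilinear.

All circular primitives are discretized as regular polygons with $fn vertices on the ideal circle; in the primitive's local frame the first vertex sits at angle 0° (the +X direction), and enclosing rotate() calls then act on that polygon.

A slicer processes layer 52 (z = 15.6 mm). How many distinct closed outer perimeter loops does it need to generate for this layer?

At z = 15.6 mm: the r=10.5 cylinder contributes a regular 16-gon of circumradius 10.5; the cube at (7.5, 11) is absent (z outside [16.5, 32]); the cube at (4.5, 6) is absent (z outside [16.5, 33.5]); Merging all regions: only the r=10.5 cylinder is present, so the union is just that shape — 1 connected region. The result has 1 disconnected region.

1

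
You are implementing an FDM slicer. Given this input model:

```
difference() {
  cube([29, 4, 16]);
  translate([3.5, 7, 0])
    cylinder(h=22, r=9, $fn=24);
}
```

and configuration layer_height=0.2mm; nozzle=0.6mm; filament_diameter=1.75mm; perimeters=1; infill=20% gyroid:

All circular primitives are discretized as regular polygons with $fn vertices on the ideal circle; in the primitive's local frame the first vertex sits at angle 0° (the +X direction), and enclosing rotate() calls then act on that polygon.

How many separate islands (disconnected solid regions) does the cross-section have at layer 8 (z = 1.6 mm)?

1

At z = 1.6 mm: the cube (footprint 29×4) is included at this height; the r=9 cylinder at (3.5, 7) gives a regular 24-gon of circumradius 9 (constant along its height); After the difference (first − rest): starting from the 29×4 cube, the r=9 cylinder at (3.5, 7) partially overlaps it — only the 43.14 mm² overlap (of its 251.57 mm²) is removed, clipping the outline — 1 connected region. Overall, the cross-section is a single solid region. Island count = 1.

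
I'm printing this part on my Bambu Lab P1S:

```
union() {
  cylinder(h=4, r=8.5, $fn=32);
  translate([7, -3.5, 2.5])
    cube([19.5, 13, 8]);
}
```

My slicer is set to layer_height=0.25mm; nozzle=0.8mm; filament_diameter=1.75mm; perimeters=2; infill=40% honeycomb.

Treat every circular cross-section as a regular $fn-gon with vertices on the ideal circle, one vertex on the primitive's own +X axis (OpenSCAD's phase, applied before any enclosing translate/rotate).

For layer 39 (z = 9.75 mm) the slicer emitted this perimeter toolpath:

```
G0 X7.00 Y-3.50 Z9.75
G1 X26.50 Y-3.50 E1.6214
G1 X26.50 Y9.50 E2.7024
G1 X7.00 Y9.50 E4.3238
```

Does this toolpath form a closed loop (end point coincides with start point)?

no

Start point (G0): (7.00, -3.50). End point (last G1): the path does not return to the start — open.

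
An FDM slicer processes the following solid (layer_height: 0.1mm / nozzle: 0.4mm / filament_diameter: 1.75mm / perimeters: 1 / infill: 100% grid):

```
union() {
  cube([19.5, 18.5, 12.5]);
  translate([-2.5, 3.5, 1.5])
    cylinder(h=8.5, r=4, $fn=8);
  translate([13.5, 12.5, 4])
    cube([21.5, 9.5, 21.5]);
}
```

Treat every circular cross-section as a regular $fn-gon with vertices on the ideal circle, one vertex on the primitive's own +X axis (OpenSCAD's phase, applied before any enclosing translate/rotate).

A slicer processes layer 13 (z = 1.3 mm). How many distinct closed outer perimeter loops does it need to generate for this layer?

1

At z = 1.3 mm: the 19.5×18.5 cube contributes its full rectangle; the cylinder at (-2.5, 3.5) is absent (z outside [1.5, 10]); the cube at (13.5, 12.5) does not reach this height (z outside [4, 25.5]); Taking the union: only the 19.5×18.5 cube is present, so the union is just that shape — 1 connected region. The result has 1 disconnected region.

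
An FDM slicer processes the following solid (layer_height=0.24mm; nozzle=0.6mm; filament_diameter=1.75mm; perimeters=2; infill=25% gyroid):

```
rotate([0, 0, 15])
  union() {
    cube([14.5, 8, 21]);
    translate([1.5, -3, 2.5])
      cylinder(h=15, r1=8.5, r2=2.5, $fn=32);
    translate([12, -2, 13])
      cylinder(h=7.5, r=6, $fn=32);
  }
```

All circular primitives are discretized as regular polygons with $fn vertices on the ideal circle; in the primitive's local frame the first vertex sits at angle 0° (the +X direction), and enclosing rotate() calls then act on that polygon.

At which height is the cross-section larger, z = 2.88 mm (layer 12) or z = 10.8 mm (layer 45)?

layer 12 (z = 2.88 mm)

Layer 12 (z = 2.88): the cube (footprint 14.5×8) is included at this height (area 116.00 mm²); the cone at (1.5, -3) contributes a regular 32-gon of circumradius 8.348 (interpolated between r1=8.5 and r2=2.5 at t=0.025) (area = (32/2)·8.348²·sin(360°/32) = 217.53 mm²); the cylinder at (12, -2) is absent (z outside [13, 20.5]); Combining (union): the regions partially overlap — summed areas 333.53 mm² minus the doubly-counted overlap 37.89 mm² gives 295.64 mm² — area = 295.64 mm²; (rotated 15° about Z; rotation is an isometry so areas/perimeters/island counts are preserved). So its area = 295.64 mm². Layer 45 (z = 10.8): the cube is present — its section is the full 14.5×8 rectangle (area 116.00 mm²); the cone at (1.5, -3) contributes a regular 32-gon of circumradius 5.180 (interpolated between r1=8.5 and r2=2.5 at t=0.553) (area = (32/2)·5.180²·sin(360°/32) = 83.76 mm²); the cylinder at (12, -2) is not intersected at this z (z outside [13, 20.5]); Merging all regions: the regions partially overlap — summed areas 199.76 mm² minus the doubly-counted overlap 9.50 mm² gives 190.25 mm² — area = 190.25 mm²; (rotated 15° about Z; rotation is an isometry so areas/perimeters/island counts are preserved). So its area = 190.25 mm². Layer 12 is larger (295.64 vs 190.25 mm²).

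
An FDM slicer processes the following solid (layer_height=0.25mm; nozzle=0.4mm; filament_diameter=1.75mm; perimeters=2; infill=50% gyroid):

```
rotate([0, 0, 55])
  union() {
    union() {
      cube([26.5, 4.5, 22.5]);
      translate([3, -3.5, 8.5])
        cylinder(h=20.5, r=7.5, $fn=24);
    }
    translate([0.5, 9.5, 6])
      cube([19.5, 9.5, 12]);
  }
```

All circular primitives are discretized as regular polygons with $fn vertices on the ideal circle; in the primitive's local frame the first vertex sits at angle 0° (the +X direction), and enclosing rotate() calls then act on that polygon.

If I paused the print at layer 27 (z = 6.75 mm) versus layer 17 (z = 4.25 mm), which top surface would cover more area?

layer 27 (z = 6.75 mm)

Layer 27 (z = 6.75): the cube is present — its section is the full 26.5×4.5 rectangle (area 119.25 mm²); the cylinder at (3, -3.5) is not intersected at this z (z outside [8.5, 29]); Combining (union): only the 26.5×4.5 cube is present, so the union is just that shape — area = 119.25 mm²; the cube at (0.5, 9.5) is present — its section is the full 19.5×9.5 rectangle (area 185.25 mm²); Taking the union: the 2 present regions are separate (no shared area or edge), so areas and boundary lengths simply add and each stays a separate island — area = 304.50 mm²; (whole slice rotated 55° about Z — lengths, areas and connectivity unchanged). So its area = 304.50 mm². Layer 17 (z = 4.25): the cube (footprint 26.5×4.5) is included at this height (area 119.25 mm²); the cylinder at (3, -3.5) is not intersected at this z (z outside [8.5, 29]); Merging all regions: only the 26.5×4.5 cube is present, so the union is just that shape — area = 119.25 mm²; the cube at (0.5, 9.5) does not reach this height (z outside [6, 18]); Taking the union: only the result so far is present, so the union is just that shape — area = 119.25 mm²; (rotated 55° about Z; rotation is an isometry so areas/perimeters/island counts are preserved). So its area = 119.25 mm². Layer 27 is larger (304.50 vs 119.25 mm²).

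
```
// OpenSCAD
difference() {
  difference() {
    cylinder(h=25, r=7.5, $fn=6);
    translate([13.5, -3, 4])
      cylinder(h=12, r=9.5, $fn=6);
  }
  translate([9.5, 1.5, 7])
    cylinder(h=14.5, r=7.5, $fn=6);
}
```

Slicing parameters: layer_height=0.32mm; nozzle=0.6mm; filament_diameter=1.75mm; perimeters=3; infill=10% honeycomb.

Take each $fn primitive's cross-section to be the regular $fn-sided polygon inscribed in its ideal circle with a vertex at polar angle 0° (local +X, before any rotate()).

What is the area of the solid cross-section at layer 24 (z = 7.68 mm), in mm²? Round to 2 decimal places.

119.68 mm²

At z = 7.68 mm: the cylinder: section is a regular 6-gon, circumradius r=7.5 (area = (6/2)·7.500²·sin(360°/6) = 146.14 mm²); the r=9.5 cylinder at (13.5, -3) contributes a regular 6-gon of circumradius 9.5 (area = (6/2)·9.500²·sin(360°/6) = 234.48 mm²); Subtracting the remaining from the first: starting from the r=7.5 cylinder (146.14 mm²), the r=9.5 cylinder at (13.5, -3) partially overlaps it — only the 8.01 mm² overlap (of its 234.48 mm²) is removed, clipping the outline — area = 138.13 mm²; the r=7.5 cylinder at (9.5, 1.5) gives a regular 6-gon of circumradius 7.5 (constant along its height) (area = (6/2)·7.500²·sin(360°/6) = 146.14 mm²); Subtracting the remaining from the first: starting from that combined region (138.13 mm²), the r=7.5 cylinder at (9.5, 1.5) partially overlaps it — only the 18.45 mm² overlap (of its 146.14 mm²) is removed, clipping the outline — area = 119.68 mm². Overall, the cross-section is a single solid region. Net area = 119.68 mm².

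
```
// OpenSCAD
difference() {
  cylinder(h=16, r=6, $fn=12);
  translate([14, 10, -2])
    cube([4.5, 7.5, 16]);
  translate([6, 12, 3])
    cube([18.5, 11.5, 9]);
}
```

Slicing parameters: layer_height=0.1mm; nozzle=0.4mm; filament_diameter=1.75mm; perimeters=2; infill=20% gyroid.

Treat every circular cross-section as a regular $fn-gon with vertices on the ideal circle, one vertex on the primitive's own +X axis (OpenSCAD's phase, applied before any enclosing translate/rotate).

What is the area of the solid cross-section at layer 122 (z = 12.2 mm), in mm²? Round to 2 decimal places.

At z = 12.2 mm: the r=6 cylinder gives a regular 12-gon of circumradius 6 (constant along its height) (area = (12/2)·6.000²·sin(360°/12) = 108.00 mm²); the cube at (14, 10) (footprint 4.5×7.5) is included at this height (area 33.75 mm²); the cube at (6, 12) does not reach this height (z outside [3, 12]); Taking the first minus the rest: starting from the r=6 cylinder (108.00 mm²), the 4.5×7.5 cube at (14, 10) misses the remaining region (no effect) — area = 108.00 mm². Overall, the cross-section is a single solid region. Net area = 108.00 mm².

108.00 mm²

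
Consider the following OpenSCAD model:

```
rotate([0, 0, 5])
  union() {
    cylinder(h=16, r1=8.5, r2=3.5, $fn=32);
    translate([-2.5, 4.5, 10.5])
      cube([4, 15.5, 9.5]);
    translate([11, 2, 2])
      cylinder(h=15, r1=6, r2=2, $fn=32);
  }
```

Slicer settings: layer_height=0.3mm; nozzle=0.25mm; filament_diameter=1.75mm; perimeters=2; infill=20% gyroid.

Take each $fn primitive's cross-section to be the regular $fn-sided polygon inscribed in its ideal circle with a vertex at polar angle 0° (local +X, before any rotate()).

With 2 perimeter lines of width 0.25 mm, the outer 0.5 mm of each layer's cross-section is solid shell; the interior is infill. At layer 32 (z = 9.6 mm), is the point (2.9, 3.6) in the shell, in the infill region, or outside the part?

infill

At z = 9.6 mm: the cone (r1=8.5→r2=3.5) has section circumradius 5.500 here — a regular 32-gon; the cube at (-2.5, 4.5) does not reach this height (z outside [10.5, 20]); the cone at (11, 2) (r1=6→r2=2) has section circumradius 3.973 here — a regular 32-gon; Combining (union): the 2 present regions are separate (no shared area or edge), so areas and boundary lengths simply add and each stays a separate island — 2 connected regions; (rotated 5° about Z; rotation is an isometry so areas/perimeters/island counts are preserved). Overall, the cross-section has 2 separate islands. Undo the 5° rotation: the query point maps to (3.203, 3.334) in the un-rotated model frame. The nearest boundary edge runs (3.06, 4.57)→(3.89, 3.89); distance from the point to it = 0.86 mm. (Shell/infill is judged within the island containing the point — the largest one.) The point is inside the cross-section and 0.86 mm from the nearest boundary — more than the 0.5 mm shell width (2 × 0.25), so it's in the infill interior.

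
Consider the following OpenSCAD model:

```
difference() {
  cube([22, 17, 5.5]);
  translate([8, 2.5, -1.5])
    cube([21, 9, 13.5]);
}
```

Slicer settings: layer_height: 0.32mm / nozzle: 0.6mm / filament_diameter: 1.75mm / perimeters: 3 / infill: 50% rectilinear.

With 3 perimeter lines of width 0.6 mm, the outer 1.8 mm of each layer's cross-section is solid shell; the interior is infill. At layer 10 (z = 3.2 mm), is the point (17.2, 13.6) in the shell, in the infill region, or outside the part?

At z = 3.2 mm: the cube is present — its section is the full 22×17 rectangle; the cube at (8, 2.5) (footprint 21×9) is included at this height; Subtracting the remaining from the first: starting from the 22×17 cube, the 21×9 cube at (8, 2.5) partially overlaps it — only the 126.00 mm² overlap (of its 189.00 mm²) is removed, clipping the outline — 1 connected region. Overall, the cross-section is a single solid region. The nearest boundary edge runs (22.00, 11.50)→(8.00, 11.50); distance from the point to it = 2.10 mm. The point is inside the cross-section and 2.10 mm from the nearest boundary — more than the 1.8 mm shell width (3 × 0.6), so it's in the infill interior.

infill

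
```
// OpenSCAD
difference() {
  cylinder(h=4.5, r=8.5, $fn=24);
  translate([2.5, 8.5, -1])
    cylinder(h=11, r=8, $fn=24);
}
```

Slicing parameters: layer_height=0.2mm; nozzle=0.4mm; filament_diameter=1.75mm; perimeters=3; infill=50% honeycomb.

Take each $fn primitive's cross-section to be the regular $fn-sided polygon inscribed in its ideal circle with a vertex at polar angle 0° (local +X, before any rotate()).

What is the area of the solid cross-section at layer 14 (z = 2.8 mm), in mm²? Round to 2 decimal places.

151.03 mm²

At z = 2.8 mm: the r=8.5 cylinder contributes a regular 24-gon of circumradius 8.5 (area = (24/2)·8.500²·sin(360°/24) = 224.40 mm²); the r=8 cylinder at (2.5, 8.5) contributes a regular 24-gon of circumradius 8 (area = (24/2)·8.000²·sin(360°/24) = 198.77 mm²); Taking the first minus the rest: starting from the r=8.5 cylinder (224.40 mm²), the r=8 cylinder at (2.5, 8.5) partially overlaps it — only the 73.36 mm² overlap (of its 198.77 mm²) is removed, clipping the outline — area = 151.03 mm². Overall, the cross-section is a single solid region. Net area = 151.03 mm².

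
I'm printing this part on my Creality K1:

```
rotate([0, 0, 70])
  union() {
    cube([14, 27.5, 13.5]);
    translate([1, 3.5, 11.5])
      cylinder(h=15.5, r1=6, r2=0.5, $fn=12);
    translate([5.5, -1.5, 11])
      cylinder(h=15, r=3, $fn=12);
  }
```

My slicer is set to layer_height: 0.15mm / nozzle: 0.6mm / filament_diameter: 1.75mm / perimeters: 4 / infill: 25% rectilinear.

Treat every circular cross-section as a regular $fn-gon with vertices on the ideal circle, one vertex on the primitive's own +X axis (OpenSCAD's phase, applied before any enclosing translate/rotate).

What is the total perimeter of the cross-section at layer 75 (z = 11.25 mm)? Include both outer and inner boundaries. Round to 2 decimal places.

At z = 11.25 mm: the cube (footprint 14×27.5) is included at this height (perimeter 83.00 mm); the cone at (1, 3.5) does not reach this height (z outside [11.5, 27]); the cylinder at (5.5, -1.5): section is a regular 12-gon, circumradius r=3 (perimeter = 2·12·3.000·sin(180°/12) = 18.63 mm); Merging all regions: the regions partially overlap (shared area 5.10 mm²), so the edge portions inside another operand are dropped and the merged outline is re-measured after clipping — boundary = 90.23 mm; (whole slice rotated 70° about Z — lengths, areas and connectivity unchanged). Overall, the cross-section is a single solid region. Total boundary length (outer) = 90.23 mm.

90.23 mm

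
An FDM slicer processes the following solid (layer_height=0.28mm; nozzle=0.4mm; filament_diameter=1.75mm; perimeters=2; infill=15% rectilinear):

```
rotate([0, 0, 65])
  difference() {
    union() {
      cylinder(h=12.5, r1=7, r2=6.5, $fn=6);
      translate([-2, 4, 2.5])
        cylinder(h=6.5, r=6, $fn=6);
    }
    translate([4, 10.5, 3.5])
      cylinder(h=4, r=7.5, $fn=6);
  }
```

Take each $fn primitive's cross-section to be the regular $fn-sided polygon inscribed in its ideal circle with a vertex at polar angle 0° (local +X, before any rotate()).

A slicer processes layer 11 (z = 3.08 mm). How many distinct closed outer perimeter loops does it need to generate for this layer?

1

At z = 3.08 mm: the cone contributes a regular 6-gon of circumradius 6.877 (interpolated between r1=7 and r2=6.5 at t=0.246); the cylinder at (-2, 4): section is a regular 6-gon, circumradius r=6; Merging all regions: the regions partially overlap (shared area 56.21 mm²), so overlapping operands fuse into one piece — 1 connected region; the cylinder at (4, 10.5) does not reach this height (z outside [3.5, 7.5]); Taking the first minus the rest: none of the subtracted shapes is present at this height, so that combined region is unchanged — 1 connected region; (rotated 65° about Z; rotation is an isometry so areas/perimeters/island counts are preserved). The result has 1 disconnected region.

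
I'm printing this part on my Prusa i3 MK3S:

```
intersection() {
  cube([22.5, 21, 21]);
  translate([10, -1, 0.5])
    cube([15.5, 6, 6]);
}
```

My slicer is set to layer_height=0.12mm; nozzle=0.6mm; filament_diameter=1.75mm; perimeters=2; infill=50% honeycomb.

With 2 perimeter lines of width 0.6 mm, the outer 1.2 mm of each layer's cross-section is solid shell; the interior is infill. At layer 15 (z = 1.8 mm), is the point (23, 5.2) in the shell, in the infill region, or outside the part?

At z = 1.8 mm: the cube (footprint 22.5×21) is included at this height; the cube at (10, -1) is present — its section is the full 15.5×6 rectangle; Taking the intersection: the 15.5×6 cube at (10, -1) partially overlaps the 22.5×21 cube; clipping to the common part keeps 62.50 mm² — 1 connected region. Overall, the cross-section is a single solid region. The nearest boundary edge runs (10.00, 5.00)→(22.50, 5.00); distance from the point to it = 0.54 mm. The point is not inside any of the regions above, so it lies outside the cross-section (0.54 mm from the nearest boundary).

outside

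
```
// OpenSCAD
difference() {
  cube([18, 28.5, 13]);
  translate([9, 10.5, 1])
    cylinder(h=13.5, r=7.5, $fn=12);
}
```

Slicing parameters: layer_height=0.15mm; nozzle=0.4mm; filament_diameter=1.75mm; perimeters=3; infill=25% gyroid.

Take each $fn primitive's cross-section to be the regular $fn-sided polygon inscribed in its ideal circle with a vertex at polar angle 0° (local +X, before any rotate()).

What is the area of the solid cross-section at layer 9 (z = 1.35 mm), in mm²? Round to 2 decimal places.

At z = 1.35 mm: the 18×28.5 cube contributes its full rectangle (area 513.00 mm²); the r=7.5 cylinder at (9, 10.5) gives a regular 12-gon of circumradius 7.5 (constant along its height) (area = (12/2)·7.500²·sin(360°/12) = 168.75 mm²); After the difference (first − rest): starting from the 18×28.5 cube (513.00 mm²), the r=7.5 cylinder at (9, 10.5) lies wholly inside it (removes its full 168.75 mm² and its 46.59 mm outline becomes a hole wall) — area = 344.25 mm². Overall, the cross-section is one region with 1 hole. Net area = 344.25 mm².

344.25 mm²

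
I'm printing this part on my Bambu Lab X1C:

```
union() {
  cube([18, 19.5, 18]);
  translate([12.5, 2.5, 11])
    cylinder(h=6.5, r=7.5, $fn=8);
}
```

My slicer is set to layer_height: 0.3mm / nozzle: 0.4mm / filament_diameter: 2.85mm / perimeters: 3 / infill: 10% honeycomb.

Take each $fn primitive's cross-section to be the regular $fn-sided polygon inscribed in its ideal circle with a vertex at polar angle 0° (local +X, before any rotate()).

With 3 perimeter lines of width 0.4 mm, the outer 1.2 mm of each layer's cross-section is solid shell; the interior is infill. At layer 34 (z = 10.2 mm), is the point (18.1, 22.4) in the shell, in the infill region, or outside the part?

At z = 10.2 mm: the 18×19.5 cube contributes its full rectangle; the cylinder at (12.5, 2.5) does not reach this height (z outside [11, 17.5]); Merging all regions: only the 18×19.5 cube is present, so the union is just that shape — 1 connected region. Overall, the cross-section is a single solid region. The nearest boundary edge runs (18.00, 0.00)→(18.00, 19.50); distance from the point to it = 2.90 mm. The point is not inside any of the regions above, so it lies outside the cross-section (2.90 mm from the nearest boundary).

outside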